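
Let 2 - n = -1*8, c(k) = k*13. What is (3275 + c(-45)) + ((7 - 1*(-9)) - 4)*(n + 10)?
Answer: 2930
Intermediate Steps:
c(k) = 13*k
n = 10 (n = 2 - (-1)*8 = 2 - 1*(-8) = 2 + 8 = 10)
(3275 + c(-45)) + ((7 - 1*(-9)) - 4)*(n + 10) = (3275 + 13*(-45)) + ((7 - 1*(-9)) - 4)*(10 + 10) = (3275 - 585) + ((7 + 9) - 4)*20 = 2690 + (16 - 4)*20 = 2690 + 12*20 = 2690 + 240 = 2930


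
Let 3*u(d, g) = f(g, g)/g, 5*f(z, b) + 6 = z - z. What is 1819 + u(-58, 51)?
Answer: 463843/255 ≈ 1819.0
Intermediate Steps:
f(z, b) = -6/5 (f(z, b) = -6/5 + (z - z)/5 = -6/5 + (⅕)*0 = -6/5 + 0 = -6/5)
u(d, g) = -2/(5*g) (u(d, g) = (-6/(5*g))/3 = -2/(5*g))
1819 + u(-58, 51) = 1819 - ⅖/51 = 1819 - ⅖*1/51 = 1819 - 2/255 = 463843/255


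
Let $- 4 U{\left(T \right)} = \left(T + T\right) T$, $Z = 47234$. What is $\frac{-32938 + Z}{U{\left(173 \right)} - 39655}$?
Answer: $- \frac{28592}{109239} \approx -0.26174$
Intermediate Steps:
$U{\left(T \right)} = - \frac{T^{2}}{2}$ ($U{\left(T \right)} = - \frac{\left(T + T\right) T}{4} = - \frac{2 T T}{4} = - \frac{2 T^{2}}{4} = - \frac{T^{2}}{2}$)
$\frac{-32938 + Z}{U{\left(173 \right)} - 39655} = \frac{-32938 + 47234}{- \frac{173^{2}}{2} - 39655} = \frac{14296}{\left(- \frac{1}{2}\right) 29929 - 39655} = \frac{14296}{- \frac{29929}{2} - 39655} = \frac{14296}{- \frac{109239}{2}} = 14296 \left(- \frac{2}{109239}\right) = - \frac{28592}{109239}$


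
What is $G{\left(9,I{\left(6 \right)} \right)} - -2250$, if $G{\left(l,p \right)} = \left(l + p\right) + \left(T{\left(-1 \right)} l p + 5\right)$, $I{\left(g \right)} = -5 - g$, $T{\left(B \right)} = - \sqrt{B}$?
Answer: $2253 + 99 i \approx 2253.0 + 99.0 i$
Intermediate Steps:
$G{\left(l,p \right)} = 5 + l + p - i l p$ ($G{\left(l,p \right)} = \left(l + p\right) + \left(- \sqrt{-1} l p + 5\right) = \left(l + p\right) + \left(- i l p + 5\right) = \left(l + p\right) - \left(-5 + i l p\right) = 5 + l + p - i l p$)
$G{\left(9,I{\left(6 \right)} \right)} - -2250 = \left(5 + 9 - 11 - i 9 \left(-5 - 6\right)\right) - -2250 = \left(5 + 9 - 11 - i 9 \left(-5 - 6\right)\right) + 2250 = \left(5 + 9 - 11 - i 9 \left(-11\right)\right) + 2250 = \left(5 + 9 - 11 + 99 i\right) + 2250 = \left(3 + 99 i\right) + 2250 = 2253 + 99 i$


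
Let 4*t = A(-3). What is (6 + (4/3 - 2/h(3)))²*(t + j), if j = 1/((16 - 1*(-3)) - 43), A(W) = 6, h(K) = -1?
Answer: 3430/27 ≈ 127.04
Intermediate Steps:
t = 3/2 (t = (¼)*6 = 3/2 ≈ 1.5000)
j = -1/24 (j = 1/((16 + 3) - 43) = 1/(19 - 43) = 1/(-24) = -1/24 ≈ -0.041667)
(6 + (4/3 - 2/h(3)))²*(t + j) = (6 + (4/3 - 2/(-1)))²*(3/2 - 1/24) = (6 + (4*(⅓) - 2*(-1)))²*(35/24) = (6 + (4/3 + 2))²*(35/24) = (6 + 10/3)²*(35/24) = (28/3)²*(35/24) = (784/9)*(35/24) = 3430/27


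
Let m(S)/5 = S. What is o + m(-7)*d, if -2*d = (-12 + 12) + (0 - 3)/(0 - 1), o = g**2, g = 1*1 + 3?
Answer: 137/2 ≈ 68.500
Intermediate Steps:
m(S) = 5*S
g = 4 (g = 1 + 3 = 4)
o = 16 (o = 4**2 = 16)
d = -3/2 (d = -((-12 + 12) + (0 - 3)/(0 - 1))/2 = -(0 - 3/(-1))/2 = -(0 - 3*(-1))/2 = -(0 + 3)/2 = -1/2*3 = -3/2 ≈ -1.5000)
o + m(-7)*d = 16 + (5*(-7))*(-3/2) = 16 - 35*(-3/2) = 16 + 105/2 = 137/2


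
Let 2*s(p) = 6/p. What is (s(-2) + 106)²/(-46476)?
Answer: -43681/185904 ≈ -0.23497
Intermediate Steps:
s(p) = 3/p (s(p) = (6/p)/2 = 3/p)
(s(-2) + 106)²/(-46476) = (3/(-2) + 106)²/(-46476) = (3*(-½) + 106)²*(-1/46476) = (-3/2 + 106)²*(-1/46476) = (209/2)²*(-1/46476) = (43681/4)*(-1/46476) = -43681/185904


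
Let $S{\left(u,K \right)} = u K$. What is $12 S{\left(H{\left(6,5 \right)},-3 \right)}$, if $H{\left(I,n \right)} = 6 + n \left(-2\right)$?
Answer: $144$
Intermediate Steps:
$H{\left(I,n \right)} = 6 - 2 n$
$S{\left(u,K \right)} = K u$
$12 S{\left(H{\left(6,5 \right)},-3 \right)} = 12 \left(- 3 \left(6 - 10\right)\right) = 12 \left(\left(-3\right) \left(-4\right)\right) = 12 \cdot 12 = 144$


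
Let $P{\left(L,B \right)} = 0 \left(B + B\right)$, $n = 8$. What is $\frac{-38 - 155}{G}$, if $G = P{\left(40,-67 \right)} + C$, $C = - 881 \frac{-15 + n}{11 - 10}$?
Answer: $- \frac{193}{6167} \approx -0.031296$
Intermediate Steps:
$P{\left(L,B \right)} = 0$ ($P{\left(L,B \right)} = 0 \cdot 2 B = 0$)
$C = 6167$ ($C = - 881 \frac{-15 + 8}{11 - 10} = - 881 \left(- \frac{7}{1}\right) = - 881 \left(\left(-7\right) 1\right) = \left(-881\right) \left(-7\right) = 6167$)
$G = 6167$ ($G = 0 + 6167 = 6167$)
$\frac{-38 - 155}{G} = \frac{-38 - 155}{6167} = \left(-38 - 155\right) \frac{1}{6167} = \left(-193\right) \frac{1}{6167} = - \frac{193}{6167}$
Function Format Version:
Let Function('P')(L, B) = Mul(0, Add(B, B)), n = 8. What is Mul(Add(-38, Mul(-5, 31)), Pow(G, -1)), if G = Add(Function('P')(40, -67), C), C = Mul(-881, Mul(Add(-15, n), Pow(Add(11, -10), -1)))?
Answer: Rational(-193, 6167) ≈ -0.031296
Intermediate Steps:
Function('P')(L, B) = 0 (Function('P')(L, B) = Mul(0, Mul(2, B)) = 0)
C = 6167 (C = Mul(-881, Mul(Add(-15, 8), Pow(Add(11, -10), -1))) = Mul(-881, Mul(-7, Pow(1, -1))) = Mul(-881, Mul(-7, 1)) = Mul(-881, -7) = 6167)
G = 6167 (G = Add(0, 6167) = 6167)
Mul(Add(-38, Mul(-5, 31)), Pow(G, -1)) = Mul(Add(-38, Mul(-5, 31)), Pow(6167, -1)) = Mul(Add(-38, -155), Rational(1, 6167)) = Mul(-193, Rational(1, 6167)) = Rational(-193, 6167)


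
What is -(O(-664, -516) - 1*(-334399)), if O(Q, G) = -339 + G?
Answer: -333544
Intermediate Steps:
-(O(-664, -516) - 1*(-334399)) = -((-339 - 516) - 1*(-334399)) = -(-855 + 334399) = -1*333544 = -333544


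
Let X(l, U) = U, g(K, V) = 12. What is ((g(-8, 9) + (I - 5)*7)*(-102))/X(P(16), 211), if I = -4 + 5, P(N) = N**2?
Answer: 1632/211 ≈ 7.7346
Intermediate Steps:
I = 1
((g(-8, 9) + (I - 5)*7)*(-102))/X(P(16), 211) = ((12 + (1 - 5)*7)*(-102))/211 = ((12 - 4*7)*(-102))*(1/211) = ((12 - 28)*(-102))*(1/211) = -16*(-102)*(1/211) = 1632*(1/211) = 1632/211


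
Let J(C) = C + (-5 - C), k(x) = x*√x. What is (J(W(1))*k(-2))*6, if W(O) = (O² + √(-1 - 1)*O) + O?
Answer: 60*I*√2 ≈ 84.853*I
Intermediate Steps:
k(x) = x^(3/2)
W(O) = O + O² + I*O*√2 (W(O) = (O² + √(-2)*O) + O = (O² + (I*√2)*O) + O = (O² + I*O*√2) + O = O + O² + I*O*√2)
J(C) = -5
(J(W(1))*k(-2))*6 = -(-10)*I*√2*6 = (10*I*√2)*6 = 60*I*√2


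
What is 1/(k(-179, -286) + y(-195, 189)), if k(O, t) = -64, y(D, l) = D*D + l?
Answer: 1/38150 ≈ 2.6212e-5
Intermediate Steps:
y(D, l) = l + D² (y(D, l) = D² + l = l + D²)
1/(k(-179, -286) + y(-195, 189)) = 1/(-64 + (189 + (-195)²)) = 1/(-64 + (189 + 38025)) = 1/(-64 + 38214) = 1/38150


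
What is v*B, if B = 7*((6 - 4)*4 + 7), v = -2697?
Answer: -283185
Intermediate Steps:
B = 105 (B = 7*(2*4 + 7) = 7*(8 + 7) = 7*15 = 105)
v*B = -2697*105 = -283185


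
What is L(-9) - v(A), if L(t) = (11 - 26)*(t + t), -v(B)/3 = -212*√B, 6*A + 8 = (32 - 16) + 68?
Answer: 270 - 212*√114 ≈ -1993.5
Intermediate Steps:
A = 38/3 (A = -4/3 + ((32 - 16) + 68)/6 = -4/3 + (16 + 68)/6 = -4/3 + (⅙)*84 = -4/3 + 14 = 38/3 ≈ 12.667)
v(B) = 636*√B (v(B) = -(-636)*√B = 636*√B)
L(t) = -30*t
L(-9) - v(A) = -30*(-9) - 636*√(38/3) = 270 - 636*√114/3 = 270 - 212*√114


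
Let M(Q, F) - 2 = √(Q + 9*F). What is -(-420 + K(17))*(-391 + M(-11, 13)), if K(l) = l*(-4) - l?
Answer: -196445 + 505*√106 ≈ -1.9125e+5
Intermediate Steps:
K(l) = -5*l (K(l) = -4*l - l = -5*l)
M(Q, F) = 2 + √(Q + 9*F)
-(-420 + K(17))*(-391 + M(-11, 13)) = -(-420 - 5*17)*(-391 + (2 + √(-11 + 9*13))) = -(-420 - 85)*(-391 + (2 + √(-11 + 117))) = -(-505)*(-391 + (2 + √106)) = -(-505)*(-389 + √106) = -(196445 - 505*√106) = -196445 + 505*√106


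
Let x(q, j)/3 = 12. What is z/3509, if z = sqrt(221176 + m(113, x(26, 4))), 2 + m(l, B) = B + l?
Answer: sqrt(221323)/3509 ≈ 0.13407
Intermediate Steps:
x(q, j) = 36 (x(q, j) = 3*12 = 36)
m(l, B) = -2 + B + l (m(l, B) = -2 + (B + l) = -2 + B + l)
z = sqrt(221323) (z = sqrt(221176 + (-2 + 36 + 113)) = sqrt(221176 + 147) = sqrt(221323) ≈ 470.45)
z/3509 = sqrt(221323)/3509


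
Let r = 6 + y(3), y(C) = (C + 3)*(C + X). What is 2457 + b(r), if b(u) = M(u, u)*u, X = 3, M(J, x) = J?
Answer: 4221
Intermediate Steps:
y(C) = (3 + C)² (y(C) = (C + 3)*(C + 3) = (3 + C)*(3 + C) = (3 + C)²)
r = 42 (r = 6 + (9 + 3² + 6*3) = 6 + (9 + 9 + 18) = 6 + 36 = 42)
b(u) = u² (b(u) = u*u = u²)
2457 + b(r) = 2457 + 42² = 2457 + 1764 = 4221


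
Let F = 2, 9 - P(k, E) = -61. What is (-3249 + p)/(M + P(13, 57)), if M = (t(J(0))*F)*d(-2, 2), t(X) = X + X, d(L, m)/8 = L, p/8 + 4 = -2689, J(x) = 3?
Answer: 24793/122 ≈ 203.22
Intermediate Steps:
P(k, E) = 70 (P(k, E) = 9 - 1*(-61) = 9 + 61 = 70)
p = -21544 (p = -32 + 8*(-2689) = -32 - 21512 = -21544)
d(L, m) = 8*L
t(X) = 2*X
M = -192 (M = ((2*3)*2)*(8*(-2)) = (6*2)*(-16) = 12*(-16) = -192)
(-3249 + p)/(M + P(13, 57)) = (-3249 - 21544)/(-192 + 70) = -24793/(-122) = -24793*(-1/122) = 24793/122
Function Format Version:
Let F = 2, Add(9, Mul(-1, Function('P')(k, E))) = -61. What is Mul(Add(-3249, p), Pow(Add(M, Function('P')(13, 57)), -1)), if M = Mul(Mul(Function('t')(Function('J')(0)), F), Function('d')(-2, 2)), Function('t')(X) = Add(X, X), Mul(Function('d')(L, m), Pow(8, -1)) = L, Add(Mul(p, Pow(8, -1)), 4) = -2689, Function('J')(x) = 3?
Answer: Rational(24793, 122) ≈ 203.22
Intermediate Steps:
Function('P')(k, E) = 70 (Function('P')(k, E) = Add(9, Mul(-1, -61)) = Add(9, 61) = 70)
p = -21544 (p = Add(-32, Mul(8, -2689)) = Add(-32, -21512) = -21544)
Function('d')(L, m) = Mul(8, L)
Function('t')(X) = Mul(2, X)
M = -192 (M = Mul(Mul(Mul(2, 3), 2), Mul(8, -2)) = Mul(Mul(6, 2), -16) = Mul(12, -16) = -192)
Mul(Add(-3249, p), Pow(Add(M, Function('P')(13, 57)), -1)) = Mul(Add(-3249, -21544), Pow(Add(-192, 70), -1)) = Mul(-24793, Pow(-122, -1)) = Mul(-24793, Rational(-1, 122)) = Rational(24793, 122)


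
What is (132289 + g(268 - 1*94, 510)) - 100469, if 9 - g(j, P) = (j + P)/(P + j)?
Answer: 31828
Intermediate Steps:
g(j, P) = 8 (g(j, P) = 9 - (j + P)/(P + j) = 9 - (P + j)/(P + j) = 9 - 1*1 = 9 - 1 = 8)
(132289 + g(268 - 1*94, 510)) - 100469 = (132289 + 8) - 100469 = 132297 - 100469 = 31828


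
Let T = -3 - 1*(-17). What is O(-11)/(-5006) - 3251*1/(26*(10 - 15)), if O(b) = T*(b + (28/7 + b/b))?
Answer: 8142713/325390 ≈ 25.024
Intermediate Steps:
T = 14 (T = -3 + 17 = 14)
O(b) = 70 + 14*b (O(b) = 14*(b + (28/7 + b/b)) = 14*(b + (28*(⅐) + 1)) = 14*(b + (4 + 1)) = 14*(b + 5) = 14*(5 + b) = 70 + 14*b)
O(-11)/(-5006) - 3251*1/(26*(10 - 15)) = (70 + 14*(-11))/(-5006) - 3251*1/(26*(10 - 15)) = (70 - 154)*(-1/5006) - 3251/(26*(-5)) = -84*(-1/5006) - 3251/(-130) = 42/2503 - 3251*(-1/130) = 42/2503 + 3251/130 = 8142713/325390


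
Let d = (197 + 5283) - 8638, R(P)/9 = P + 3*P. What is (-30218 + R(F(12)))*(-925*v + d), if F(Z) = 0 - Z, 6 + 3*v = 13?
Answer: 488836850/3 ≈ 1.6295e+8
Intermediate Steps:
v = 7/3 (v = -2 + (⅓)*13 = -2 + 13/3 = 7/3 ≈ 2.3333)
F(Z) = -Z
R(P) = 36*P (R(P) = 9*(P + 3*P) = 9*(4*P) = 36*P)
d = -3158 (d = 5480 - 8638 = -3158)
(-30218 + R(F(12)))*(-925*v + d) = (-30218 + 36*(-1*12))*(-925*7/3 - 3158) = (-30218 + 36*(-12))*(-6475/3 - 3158) = (-30218 - 432)*(-15949/3) = -30650*(-15949/3) = 488836850/3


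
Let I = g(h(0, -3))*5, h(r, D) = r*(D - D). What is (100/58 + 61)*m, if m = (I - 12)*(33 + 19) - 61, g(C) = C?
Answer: -1246015/29 ≈ -42966.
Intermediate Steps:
h(r, D) = 0 (h(r, D) = r*0 = 0)
I = 0 (I = 0*5 = 0)
m = -685 (m = (0 - 12)*(33 + 19) - 61 = -12*52 - 61 = -624 - 61 = -685)
(100/58 + 61)*m = (100/58 + 61)*(-685) = (100*(1/58) + 61)*(-685) = (50/29 + 61)*(-685) = (1819/29)*(-685) = -1246015/29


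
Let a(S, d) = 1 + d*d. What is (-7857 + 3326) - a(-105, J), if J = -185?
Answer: -38757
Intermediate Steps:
a(S, d) = 1 + d²
(-7857 + 3326) - a(-105, J) = (-7857 + 3326) - (1 + (-185)²) = -4531 - (1 + 34225) = -4531 - 1*34226 = -4531 - 34226 = -38757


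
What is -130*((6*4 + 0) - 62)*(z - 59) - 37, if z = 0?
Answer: -291497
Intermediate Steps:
-130*((6*4 + 0) - 62)*(z - 59) - 37 = -130*((6*4 + 0) - 62)*(0 - 59) - 37 = -130*((24 + 0) - 62)*(-59) - 37 = -130*(24 - 62)*(-59) - 37 = -(-4940)*(-59) - 37 = -130*2242 - 37 = -291460 - 37 = -291497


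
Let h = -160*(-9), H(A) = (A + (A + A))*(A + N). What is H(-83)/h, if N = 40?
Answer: 3569/480 ≈ 7.4354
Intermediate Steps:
H(A) = 3*A*(40 + A) (H(A) = (A + (A + A))*(A + 40) = (A + 2*A)*(40 + A) = (3*A)*(40 + A) = 3*A*(40 + A))
h = 1440
H(-83)/h = (3*(-83)*(40 - 83))/1440 = (3*(-83)*(-43))*(1/1440) = 10707*(1/1440) = 3569/480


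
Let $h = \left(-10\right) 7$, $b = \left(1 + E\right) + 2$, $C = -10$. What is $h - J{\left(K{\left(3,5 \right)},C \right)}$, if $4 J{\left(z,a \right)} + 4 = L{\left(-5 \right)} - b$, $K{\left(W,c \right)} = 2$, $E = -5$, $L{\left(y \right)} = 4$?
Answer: $- \frac{141}{2} \approx -70.5$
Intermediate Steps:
$b = -2$ ($b = \left(1 - 5\right) + 2 = -4 + 2 = -2$)
$J{\left(z,a \right)} = \frac{1}{2}$ ($J{\left(z,a \right)} = -1 + \frac{4 - -2}{4} = -1 + \frac{4 + 2}{4} = -1 + \frac{1}{4} \cdot 6 = -1 + \frac{3}{2} = \frac{1}{2}$)
$h = -70$
$h - J{\left(K{\left(3,5 \right)},C \right)} = -70 - \frac{1}{2} = - \frac{141}{2}$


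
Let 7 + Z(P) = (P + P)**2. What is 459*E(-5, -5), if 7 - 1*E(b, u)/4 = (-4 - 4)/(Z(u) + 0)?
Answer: 403308/31 ≈ 13010.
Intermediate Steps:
Z(P) = -7 + 4*P**2 (Z(P) = -7 + (P + P)**2 = -7 + (2*P)**2 = -7 + 4*P**2)
E(b, u) = 28 + 32/(-7 + 4*u**2) (E(b, u) = 28 - 4*(-4 - 4)/((-7 + 4*u**2) + 0) = 28 - (-32)/(-7 + 4*u**2) = 28 + 32/(-7 + 4*u**2))
459*E(-5, -5) = 459*(4*(-41 + 28*(-5)**2)/(-7 + 4*(-5)**2)) = 459*(4*(-41 + 28*25)/(-7 + 4*25)) = 459*(4*(-41 + 700)/(-7 + 100)) = 459*(4*659/93) = 459*(4*(1/93)*659) = 459*(2636/93) = 403308/31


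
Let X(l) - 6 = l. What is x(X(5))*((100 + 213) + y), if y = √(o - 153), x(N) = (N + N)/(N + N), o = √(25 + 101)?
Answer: 313 + √(-153 + 3*√14) ≈ 313.0 + 11.907*I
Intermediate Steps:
X(l) = 6 + l
o = 3*√14 (o = √126 = 3*√14 ≈ 11.225)
x(N) = 1 (x(N) = (2*N)/((2*N)) = (2*N)*(1/(2*N)) = 1)
y = √(-153 + 3*√14) (y = √(3*√14 - 153) = √(-153 + 3*√14) ≈ 11.907*I)
x(X(5))*((100 + 213) + y) = 1*((100 + 213) + √(-153 + 3*√14)) = 1*(313 + √(-153 + 3*√14)) = 313 + √(-153 + 3*√14)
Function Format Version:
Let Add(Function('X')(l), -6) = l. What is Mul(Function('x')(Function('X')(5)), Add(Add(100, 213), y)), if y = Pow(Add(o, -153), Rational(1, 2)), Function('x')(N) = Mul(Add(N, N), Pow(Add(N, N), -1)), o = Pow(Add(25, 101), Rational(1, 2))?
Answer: Add(313, Pow(Add(-153, Mul(3, Pow(14, Rational(1, 2)))), Rational(1, 2))) ≈ Add(313.00, Mul(11.907, I))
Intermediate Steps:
Function('X')(l) = Add(6, l)
o = Mul(3, Pow(14, Rational(1, 2))) (o = Pow(126, Rational(1, 2)) = Mul(3, Pow(14, Rational(1, 2))) ≈ 11.225)
Function('x')(N) = 1 (Function('x')(N) = Mul(Mul(2, N), Pow(Mul(2, N), -1)) = Mul(Mul(2, N), Mul(Rational(1, 2), Pow(N, -1))) = 1)
y = Pow(Add(-153, Mul(3, Pow(14, Rational(1, 2)))), Rational(1, 2)) (y = Pow(Add(Mul(3, Pow(14, Rational(1, 2))), -153), Rational(1, 2)) = Pow(Add(-153, Mul(3, Pow(14, Rational(1, 2)))), Rational(1, 2)) ≈ Mul(11.907, I))
Mul(Function('x')(Function('X')(5)), Add(Add(100, 213), y)) = Mul(1, Add(Add(100, 213), Pow(Add(-153, Mul(3, Pow(14, Rational(1, 2)))), Rational(1, 2)))) = Mul(1, Add(313, Pow(Add(-153, Mul(3, Pow(14, Rational(1, 2)))), Rational(1, 2)))) = Add(313, Pow(Add(-153, Mul(3, Pow(14, Rational(1, 2)))), Rational(1, 2)))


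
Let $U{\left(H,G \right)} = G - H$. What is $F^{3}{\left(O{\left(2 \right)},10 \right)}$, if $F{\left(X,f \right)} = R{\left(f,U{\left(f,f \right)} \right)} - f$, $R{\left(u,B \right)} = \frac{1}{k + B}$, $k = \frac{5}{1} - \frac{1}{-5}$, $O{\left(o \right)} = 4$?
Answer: $- \frac{16581375}{17576} \approx -943.41$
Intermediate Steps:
$k = \frac{26}{5}$ ($k = 5 \cdot 1 - - \frac{1}{5} = 5 + \frac{1}{5} = \frac{26}{5} \approx 5.2$)
$R{\left(u,B \right)} = \frac{1}{\frac{26}{5} + B}$
$F{\left(X,f \right)} = \frac{5}{26} - f$ ($F{\left(X,f \right)} = \frac{5}{26 + 5 \left(f - f\right)} - f = \frac{5}{26 + 5 \cdot 0} - f = \frac{5}{26 + 0} - f = \frac{5}{26} - f$)
$F^{3}{\left(O{\left(2 \right)},10 \right)} = \left(\frac{5}{26} - 10\right)^{3} = \left(- \frac{255}{26}\right)^{3} = - \frac{16581375}{17576}$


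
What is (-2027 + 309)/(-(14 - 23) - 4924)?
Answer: 1718/4915 ≈ 0.34954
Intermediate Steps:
(-2027 + 309)/(-(14 - 23) - 4924) = -1718/(-1*(-9) - 4924) = -1718/(9 - 4924) = -1718/(-4915) = -1718*(-1/4915) = 1718/4915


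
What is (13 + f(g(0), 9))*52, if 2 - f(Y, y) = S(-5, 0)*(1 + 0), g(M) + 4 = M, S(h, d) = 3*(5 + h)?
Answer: 780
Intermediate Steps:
S(h, d) = 15 + 3*h
g(M) = -4 + M
f(Y, y) = 2 (f(Y, y) = 2 - (15 + 3*(-5))*(1 + 0) = 2 - (15 - 15) = 2 - 0 = 2 - 1*0 = 2 + 0 = 2)
(13 + f(g(0), 9))*52 = (13 + 2)*52 = 15*52 = 780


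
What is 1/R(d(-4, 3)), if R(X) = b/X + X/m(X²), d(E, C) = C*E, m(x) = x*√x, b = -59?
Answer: 144/707 ≈ 0.20368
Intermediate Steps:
m(x) = x^(3/2)
R(X) = -59/X + X/(X²)^(3/2) (R(X) = -59/X + X/((X²)^(3/2)) = -59/X + X/(X²)^(3/2))
1/R(d(-4, 3)) = 1/(-59/(3*(-4)) + (3*(-4))/((3*(-4))²)^(3/2)) = 1/(-59/(-12) - 12/((-12)²)^(3/2)) = 1/(-59*(-1/12) - 12/144^(3/2)) = 1/(59/12 - 12*1/1728) = 1/(59/12 - 1/144) = 1/(707/144) = 144/707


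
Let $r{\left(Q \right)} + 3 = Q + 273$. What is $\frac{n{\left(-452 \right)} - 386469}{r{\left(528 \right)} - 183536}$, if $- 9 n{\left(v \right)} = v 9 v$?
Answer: $\frac{590773}{182738} \approx 3.2329$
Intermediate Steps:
$r{\left(Q \right)} = 270 + Q$ ($r{\left(Q \right)} = -3 + \left(Q + 273\right) = -3 + \left(273 + Q\right) = 270 + Q$)
$n{\left(v \right)} = - v^{2}$ ($n{\left(v \right)} = - \frac{v 9 v}{9} = - \frac{9 v v}{9} = - \frac{9 v^{2}}{9} = - v^{2}$)
$\frac{n{\left(-452 \right)} - 386469}{r{\left(528 \right)} - 183536} = \frac{- \left(-452\right)^{2} - 386469}{\left(270 + 528\right) - 183536} = \frac{\left(-1\right) 204304 - 386469}{798 - 183536} = \frac{-204304 - 386469}{-182738} = \left(-590773\right) \left(- \frac{1}{182738}\right) = \frac{590773}{182738}$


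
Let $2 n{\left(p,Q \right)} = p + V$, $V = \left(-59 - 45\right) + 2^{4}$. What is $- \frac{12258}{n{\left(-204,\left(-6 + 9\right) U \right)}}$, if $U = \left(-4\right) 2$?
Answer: $\frac{6129}{73} \approx 83.959$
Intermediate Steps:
$V = -88$ ($V = -104 + 16 = -88$)
$U = -8$
$n{\left(p,Q \right)} = -44 + \frac{p}{2}$ ($n{\left(p,Q \right)} = \frac{p - 88}{2} = \frac{-88 + p}{2} = -44 + \frac{p}{2}$)
$- \frac{12258}{n{\left(-204,\left(-6 + 9\right) U \right)}} = - \frac{12258}{-44 + \frac{1}{2} \left(-204\right)} = - \frac{12258}{-44 - 102} = - \frac{12258}{-146} = \left(-12258\right) \left(- \frac{1}{146}\right) = \frac{6129}{73}$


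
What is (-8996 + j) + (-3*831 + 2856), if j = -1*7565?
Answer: -16198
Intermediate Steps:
j = -7565
(-8996 + j) + (-3*831 + 2856) = (-8996 - 7565) + (-3*831 + 2856) = -16561 + (-2493 + 2856) = -16561 + 363 = -16198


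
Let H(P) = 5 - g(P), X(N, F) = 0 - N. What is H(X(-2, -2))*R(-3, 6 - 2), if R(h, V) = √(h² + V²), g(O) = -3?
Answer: 40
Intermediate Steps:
X(N, F) = -N
H(P) = 8 (H(P) = 5 - 1*(-3) = 5 + 3 = 8)
R(h, V) = √(V² + h²)
H(X(-2, -2))*R(-3, 6 - 2) = 8*√((6 - 2)² + (-3)²) = 8*√(4² + 9) = 8*√(16 + 9) = 8*√25 = 8*5 = 40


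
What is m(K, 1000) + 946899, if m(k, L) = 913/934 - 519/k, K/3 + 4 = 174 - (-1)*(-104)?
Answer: 14592635158/15411 ≈ 9.4690e+5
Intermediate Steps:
K = 198 (K = -12 + 3*(174 - (-1)*(-104)) = -12 + 3*(174 - 1*104) = -12 + 3*(174 - 104) = -12 + 3*70 = -12 + 210 = 198)
m(k, L) = 913/934 - 519/k (m(k, L) = 913*(1/934) - 519/k = 913/934 - 519/k)
m(K, 1000) + 946899 = (913/934 - 519/198) + 946899 = (913/934 - 519*1/198) + 946899 = (913/934 - 173/66) + 946899 = -25331/15411 + 946899 = 14592635158/15411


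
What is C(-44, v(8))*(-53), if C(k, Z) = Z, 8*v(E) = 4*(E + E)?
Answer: -424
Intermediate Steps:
v(E) = E (v(E) = (4*(E + E))/8 = (4*(2*E))/8 = (8*E)/8 = E)
C(-44, v(8))*(-53) = 8*(-53) = -424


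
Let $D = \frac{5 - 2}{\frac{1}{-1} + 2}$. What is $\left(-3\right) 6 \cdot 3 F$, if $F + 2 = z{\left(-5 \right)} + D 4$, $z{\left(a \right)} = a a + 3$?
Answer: $-2052$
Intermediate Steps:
$z{\left(a \right)} = 3 + a^{2}$ ($z{\left(a \right)} = a^{2} + 3 = 3 + a^{2}$)
$D = 3$ ($D = \frac{3}{-1 + 2} = \frac{3}{1} = 3 \cdot 1 = 3$)
$F = 38$ ($F = -2 + \left(\left(3 + \left(-5\right)^{2}\right) + 3 \cdot 4\right) = -2 + \left(\left(3 + 25\right) + 12\right) = -2 + \left(28 + 12\right) = -2 + 40 = 38$)
$\left(-3\right) 6 \cdot 3 F = \left(-3\right) 6 \cdot 3 \cdot 38 = \left(-18\right) 3 \cdot 38 = \left(-54\right) 38 = -2052$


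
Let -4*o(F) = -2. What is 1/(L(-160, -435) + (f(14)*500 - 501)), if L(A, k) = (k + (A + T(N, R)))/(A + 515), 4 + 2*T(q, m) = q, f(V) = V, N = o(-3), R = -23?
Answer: 1420/9226193 ≈ 0.00015391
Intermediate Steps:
o(F) = ½ (o(F) = -¼*(-2) = ½)
N = ½ ≈ 0.50000
T(q, m) = -2 + q/2
L(A, k) = (-7/4 + A + k)/(515 + A) (L(A, k) = (k + (A + (-2 + (½)*(½))))/(A + 515) = (k + (A + (-2 + ¼)))/(515 + A) = (k + (A - 7/4))/(515 + A) = (k + (-7/4 + A))/(515 + A) = (-7/4 + A + k)/(515 + A))
1/(L(-160, -435) + (f(14)*500 - 501)) = 1/((-7/4 - 160 - 435)/(515 - 160) + (14*500 - 501)) = 1/(-2387/4/355 + (7000 - 501)) = 1/((1/355)*(-2387/4) + 6499) = 1/(-2387/1420 + 6499) = 1/(9226193/1420) = 1420/9226193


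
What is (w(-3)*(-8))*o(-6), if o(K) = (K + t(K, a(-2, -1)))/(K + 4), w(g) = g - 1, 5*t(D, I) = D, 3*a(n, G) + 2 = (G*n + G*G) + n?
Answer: 576/5 ≈ 115.20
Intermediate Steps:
a(n, G) = -2/3 + n/3 + G**2/3 + G*n/3 (a(n, G) = -2/3 + ((G*n + G*G) + n)/3 = -2/3 + ((G*n + G**2) + n)/3 = -2/3 + ((G**2 + G*n) + n)/3 = -2/3 + (n + G**2 + G*n)/3 = -2/3 + (n/3 + G**2/3 + G*n/3) = -2/3 + n/3 + G**2/3 + G*n/3)
t(D, I) = D/5
w(g) = -1 + g
o(K) = 6*K/(5*(4 + K)) (o(K) = (K + K/5)/(K + 4) = (6*K/5)/(4 + K) = 6*K/(5*(4 + K)))
(w(-3)*(-8))*o(-6) = ((-1 - 3)*(-8))*((6/5)*(-6)/(4 - 6)) = (-4*(-8))*((6/5)*(-6)/(-2)) = 32*((6/5)*(-6)*(-1/2)) = 32*(18/5) = 576/5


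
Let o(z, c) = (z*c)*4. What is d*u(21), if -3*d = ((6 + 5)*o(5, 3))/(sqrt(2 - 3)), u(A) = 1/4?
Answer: 55*I ≈ 55.0*I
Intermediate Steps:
u(A) = 1/4
o(z, c) = 4*c*z (o(z, c) = (c*z)*4 = 4*c*z)
d = 220*I (d = -(6 + 5)*(4*3*5)/(3*(sqrt(2 - 3))) = -11*60/(3*(sqrt(-1))) = -220/I = -220*(-I) = -(-220)*I = 220*I ≈ 220.0*I)
d*u(21) = (220*I)*(1/4) = 55*I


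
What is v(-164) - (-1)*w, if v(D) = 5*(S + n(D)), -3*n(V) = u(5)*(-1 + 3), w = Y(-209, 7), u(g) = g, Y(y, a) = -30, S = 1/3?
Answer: -45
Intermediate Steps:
S = ⅓ ≈ 0.33333
w = -30
n(V) = -10/3 (n(V) = -5*(-1 + 3)/3 = -5*2/3 = -⅓*10 = -10/3)
v(D) = -15 (v(D) = 5*(⅓ - 10/3) = 5*(-3) = -15)
v(-164) - (-1)*w = -15 - (-1)*(-30) = -15 - 1*30 = -15 - 30 = -45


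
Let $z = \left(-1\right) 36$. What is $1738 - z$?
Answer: $1774$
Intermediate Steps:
$z = -36$
$1738 - z = 1738 - -36 = 1738 + 36 = 1774$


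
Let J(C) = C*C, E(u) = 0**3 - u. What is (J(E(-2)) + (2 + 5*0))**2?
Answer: 36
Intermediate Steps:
E(u) = -u (E(u) = 0 - u = -u)
J(C) = C**2
(J(E(-2)) + (2 + 5*0))**2 = ((-1*(-2))**2 + (2 + 5*0))**2 = (2**2 + (2 + 0))**2 = (4 + 2)**2 = 6**2 = 36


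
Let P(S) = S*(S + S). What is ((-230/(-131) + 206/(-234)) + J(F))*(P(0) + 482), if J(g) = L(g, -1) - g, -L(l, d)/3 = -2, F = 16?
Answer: -67409146/15327 ≈ -4398.1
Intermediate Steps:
L(l, d) = 6 (L(l, d) = -3*(-2) = 6)
P(S) = 2*S² (P(S) = S*(2*S) = 2*S²)
J(g) = 6 - g
((-230/(-131) + 206/(-234)) + J(F))*(P(0) + 482) = ((-230/(-131) + 206/(-234)) + (6 - 1*16))*(2*0² + 482) = ((-230*(-1/131) + 206*(-1/234)) + (6 - 16))*(2*0 + 482) = ((230/131 - 103/117) - 10)*(0 + 482) = (13417/15327 - 10)*482 = -139853/15327*482 = -67409146/15327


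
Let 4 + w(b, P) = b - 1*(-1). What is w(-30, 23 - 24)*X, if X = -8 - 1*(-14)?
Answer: -198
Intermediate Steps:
w(b, P) = -3 + b (w(b, P) = -4 + (b - 1*(-1)) = -4 + (b + 1) = -4 + (1 + b) = -3 + b)
X = 6 (X = -8 + 14 = 6)
w(-30, 23 - 24)*X = (-3 - 30)*6 = -33*6 = -198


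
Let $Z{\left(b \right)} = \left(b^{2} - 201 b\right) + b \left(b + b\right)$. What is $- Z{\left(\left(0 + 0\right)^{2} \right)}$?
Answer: $0$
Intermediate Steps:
$Z{\left(b \right)} = - 201 b + 3 b^{2}$ ($Z{\left(b \right)} = \left(b^{2} - 201 b\right) + b 2 b = \left(b^{2} - 201 b\right) + 2 b^{2} = - 201 b + 3 b^{2}$)
$- Z{\left(\left(0 + 0\right)^{2} \right)} = - 3 \left(0 + 0\right)^{2} \left(-67 + \left(0 + 0\right)^{2}\right) = - 3 \cdot 0^{2} \left(-67 + 0^{2}\right) = - 3 \cdot 0 \left(-67 + 0\right) = - 3 \cdot 0 \left(-67\right) = \left(-1\right) 0 = 0$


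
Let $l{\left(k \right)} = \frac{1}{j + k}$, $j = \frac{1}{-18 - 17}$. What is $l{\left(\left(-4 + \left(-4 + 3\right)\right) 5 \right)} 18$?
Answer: $- \frac{105}{146} \approx -0.71918$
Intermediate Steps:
$j = - \frac{1}{35}$ ($j = \frac{1}{-35} = - \frac{1}{35} \approx -0.028571$)
$l{\left(k \right)} = \frac{1}{- \frac{1}{35} + k}$
$l{\left(\left(-4 + \left(-4 + 3\right)\right) 5 \right)} 18 = \frac{35}{-1 + 35 \left(-4 + \left(-4 + 3\right)\right) 5} \cdot 18 = \frac{35}{-1 + 35 \left(-4 - 1\right) 5} \cdot 18 = \frac{35}{-1 + 35 \left(\left(-5\right) 5\right)} 18 = \frac{35}{-1 + 35 \left(-25\right)} 18 = \frac{35}{-1 - 875} \cdot 18 = \frac{35}{-876} \cdot 18 = 35 \left(- \frac{1}{876}\right) 18 = \left(- \frac{35}{876}\right) 18 = - \frac{105}{146}$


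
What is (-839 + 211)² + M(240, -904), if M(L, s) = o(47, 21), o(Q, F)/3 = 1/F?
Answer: 2760689/7 ≈ 3.9438e+5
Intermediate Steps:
o(Q, F) = 3/F
M(L, s) = ⅐ (M(L, s) = 3/21 = 3*(1/21) = ⅐)
(-839 + 211)² + M(240, -904) = (-839 + 211)² + ⅐ = (-628)² + ⅐ = 394384 + ⅐ = 2760689/7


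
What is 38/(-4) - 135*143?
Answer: -38629/2 ≈ -19315.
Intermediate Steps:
38/(-4) - 135*143 = -¼*38 - 19305 = -19/2 - 19305 = -38629/2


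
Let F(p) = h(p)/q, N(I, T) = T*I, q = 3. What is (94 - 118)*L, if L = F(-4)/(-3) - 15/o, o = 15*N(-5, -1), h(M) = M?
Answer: -88/15 ≈ -5.8667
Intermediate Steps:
N(I, T) = I*T
F(p) = p/3
o = 75 (o = 15*(-5*(-1)) = 15*5 = 75)
L = 11/45 (L = ((1/3)*(-4))/(-3) - 15/75 = -4/3*(-1/3) - 15*1/75 = 4/9 - 1/5 = 11/45 ≈ 0.24444)
(94 - 118)*L = (94 - 118)*(11/45) = -24*11/45 = -88/15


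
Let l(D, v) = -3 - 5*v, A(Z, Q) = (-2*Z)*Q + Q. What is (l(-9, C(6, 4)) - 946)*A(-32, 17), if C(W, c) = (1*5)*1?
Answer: -1076270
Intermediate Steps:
C(W, c) = 5 (C(W, c) = 5*1 = 5)
A(Z, Q) = Q - 2*Q*Z (A(Z, Q) = -2*Q*Z + Q = Q - 2*Q*Z)
(l(-9, C(6, 4)) - 946)*A(-32, 17) = ((-3 - 5*5) - 946)*(17*(1 - 2*(-32))) = ((-3 - 25) - 946)*(17*(1 + 64)) = (-28 - 946)*(17*65) = -974*1105 = -1076270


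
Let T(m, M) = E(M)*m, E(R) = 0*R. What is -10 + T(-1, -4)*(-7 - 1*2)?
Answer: -10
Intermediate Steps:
E(R) = 0
T(m, M) = 0 (T(m, M) = 0*m = 0)
-10 + T(-1, -4)*(-7 - 1*2) = -10 + 0*(-7 - 1*2) = -10 + 0*(-7 - 2) = -10 + 0*(-9) = -10 + 0 = -10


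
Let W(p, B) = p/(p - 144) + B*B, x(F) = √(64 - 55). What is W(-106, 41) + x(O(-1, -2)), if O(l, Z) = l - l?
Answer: 210553/125 ≈ 1684.4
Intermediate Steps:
O(l, Z) = 0
x(F) = 3 (x(F) = √9 = 3)
W(p, B) = B² + p/(-144 + p) (W(p, B) = p/(-144 + p) + B² = B² + p/(-144 + p))
W(-106, 41) + x(O(-1, -2)) = (-106 - 144*41² - 106*41²)/(-144 - 106) + 3 = (-106 - 144*1681 - 106*1681)/(-250) + 3 = -(-106 - 242064 - 178186)/250 + 3 = -1/250*(-420356) + 3 = 210178/125 + 3 = 210553/125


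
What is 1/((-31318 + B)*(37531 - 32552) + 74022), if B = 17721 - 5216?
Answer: -1/93595905 ≈ -1.0684e-8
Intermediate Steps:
B = 12505
1/((-31318 + B)*(37531 - 32552) + 74022) = 1/((-31318 + 12505)*(37531 - 32552) + 74022) = 1/(-18813*4979 + 74022) = 1/(-93669927 + 74022) = 1/(-93595905) = -1/93595905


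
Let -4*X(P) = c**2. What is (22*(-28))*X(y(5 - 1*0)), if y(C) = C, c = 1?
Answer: 154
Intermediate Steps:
X(P) = -1/4 (X(P) = -1/4*1**2 = -1/4*1 = -1/4)
(22*(-28))*X(y(5 - 1*0)) = (22*(-28))*(-1/4) = -616*(-1/4) = 154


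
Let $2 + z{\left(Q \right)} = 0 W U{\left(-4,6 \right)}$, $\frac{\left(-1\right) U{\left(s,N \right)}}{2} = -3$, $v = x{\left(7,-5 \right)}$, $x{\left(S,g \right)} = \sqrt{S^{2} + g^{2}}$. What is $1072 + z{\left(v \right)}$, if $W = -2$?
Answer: $1070$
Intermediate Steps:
$v = \sqrt{74}$ ($v = \sqrt{7^{2} + \left(-5\right)^{2}} = \sqrt{49 + 25} = \sqrt{74} \approx 8.6023$)
$U{\left(s,N \right)} = 6$ ($U{\left(s,N \right)} = \left(-2\right) \left(-3\right) = 6$)
$z{\left(Q \right)} = -2$ ($z{\left(Q \right)} = -2 + 0 \left(-2\right) 6 = -2 + 0 \cdot 6 = -2 + 0 = -2$)
$1072 + z{\left(v \right)} = 1072 - 2 = 1070$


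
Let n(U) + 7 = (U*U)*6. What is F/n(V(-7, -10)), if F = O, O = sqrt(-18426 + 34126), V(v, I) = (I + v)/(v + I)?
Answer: -10*sqrt(157) ≈ -125.30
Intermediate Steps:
V(v, I) = 1 (V(v, I) = (I + v)/(I + v) = 1)
n(U) = -7 + 6*U**2 (n(U) = -7 + (U*U)*6 = -7 + U**2*6 = -7 + 6*U**2)
O = 10*sqrt(157) (O = sqrt(15700) = 10*sqrt(157) ≈ 125.30)
F = 10*sqrt(157) ≈ 125.30
F/n(V(-7, -10)) = (10*sqrt(157))/(-7 + 6*1**2) = (10*sqrt(157))/(-7 + 6*1) = (10*sqrt(157))/(-7 + 6) = (10*sqrt(157))/(-1) = (10*sqrt(157))*(-1) = -10*sqrt(157)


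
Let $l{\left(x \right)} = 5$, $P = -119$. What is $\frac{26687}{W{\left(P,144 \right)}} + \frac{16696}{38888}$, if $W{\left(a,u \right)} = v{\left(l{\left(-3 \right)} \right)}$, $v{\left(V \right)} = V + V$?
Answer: $\frac{129746377}{48610} \approx 2669.1$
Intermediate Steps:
$v{\left(V \right)} = 2 V$
$W{\left(a,u \right)} = 10$ ($W{\left(a,u \right)} = 2 \cdot 5 = 10$)
$\frac{26687}{W{\left(P,144 \right)}} + \frac{16696}{38888} = \frac{26687}{10} + \frac{16696}{38888} = 26687 \cdot \frac{1}{10} + 16696 \cdot \frac{1}{38888} = \frac{26687}{10} + \frac{2087}{4861} = \frac{129746377}{48610}$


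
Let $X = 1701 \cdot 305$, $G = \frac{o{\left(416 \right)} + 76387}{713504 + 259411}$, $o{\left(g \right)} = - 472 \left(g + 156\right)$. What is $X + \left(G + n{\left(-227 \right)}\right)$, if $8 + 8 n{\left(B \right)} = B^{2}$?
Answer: $\frac{4088149337539}{7783320} \approx 5.2525 \cdot 10^{5}$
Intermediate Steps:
$o{\left(g \right)} = -73632 - 472 g$ ($o{\left(g \right)} = - 472 \left(156 + g\right) = -73632 - 472 g$)
$G = - \frac{193597}{972915}$ ($G = \frac{\left(-73632 - 196352\right) + 76387}{713504 + 259411} = \frac{\left(-73632 - 196352\right) + 76387}{972915} = \left(-269984 + 76387\right) \frac{1}{972915} = \left(-193597\right) \frac{1}{972915} = - \frac{193597}{972915} \approx -0.19899$)
$X = 518805$
$n{\left(B \right)} = -1 + \frac{B^{2}}{8}$
$X + \left(G + n{\left(-227 \right)}\right) = 518805 - \left(\frac{1166512}{972915} - \frac{51529}{8}\right) = 518805 + \left(- \frac{193597}{972915} + \left(-1 + \frac{1}{8} \cdot 51529\right)\right) = 518805 + \left(- \frac{193597}{972915} + \left(-1 + \frac{51529}{8}\right)\right) = 518805 + \left(- \frac{193597}{972915} + \frac{51521}{8}\right) = 518805 + \frac{50124004939}{7783320} = \frac{4088149337539}{7783320}$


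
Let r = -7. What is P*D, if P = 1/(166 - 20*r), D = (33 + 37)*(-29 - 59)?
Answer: -3080/153 ≈ -20.131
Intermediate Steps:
D = -6160 (D = 70*(-88) = -6160)
P = 1/306 (P = 1/(166 - 20*(-7)) = 1/(166 + 140) = 1/306 ≈ 0.0032680)
P*D = (1/306)*(-6160) = -3080/153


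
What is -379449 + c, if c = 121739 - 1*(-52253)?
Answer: -205457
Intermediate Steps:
c = 173992 (c = 121739 + 52253 = 173992)
-379449 + c = -379449 + 173992 = -205457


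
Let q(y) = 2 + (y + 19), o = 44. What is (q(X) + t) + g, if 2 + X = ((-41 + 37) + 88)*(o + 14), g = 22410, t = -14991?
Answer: 12310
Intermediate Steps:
X = 4870 (X = -2 + ((-41 + 37) + 88)*(44 + 14) = -2 + (-4 + 88)*58 = -2 + 84*58 = -2 + 4872 = 4870)
q(y) = 21 + y (q(y) = 2 + (19 + y) = 21 + y)
(q(X) + t) + g = ((21 + 4870) - 14991) + 22410 = (4891 - 14991) + 22410 = -10100 + 22410 = 12310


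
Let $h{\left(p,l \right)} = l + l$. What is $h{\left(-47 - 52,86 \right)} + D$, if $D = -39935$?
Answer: $-39763$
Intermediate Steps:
$h{\left(p,l \right)} = 2 l$
$h{\left(-47 - 52,86 \right)} + D = 2 \cdot 86 - 39935 = 172 - 39935 = -39763$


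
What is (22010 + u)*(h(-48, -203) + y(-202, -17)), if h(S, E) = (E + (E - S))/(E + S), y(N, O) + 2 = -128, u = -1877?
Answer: -649732176/251 ≈ -2.5886e+6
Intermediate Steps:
y(N, O) = -130 (y(N, O) = -2 - 128 = -130)
h(S, E) = (-S + 2*E)/(E + S)
(22010 + u)*(h(-48, -203) + y(-202, -17)) = (22010 - 1877)*((-1*(-48) + 2*(-203))/(-203 - 48) - 130) = 20133*((48 - 406)/(-251) - 130) = 20133*(-1/251*(-358) - 130) = 20133*(358/251 - 130) = 20133*(-32272/251) = -649732176/251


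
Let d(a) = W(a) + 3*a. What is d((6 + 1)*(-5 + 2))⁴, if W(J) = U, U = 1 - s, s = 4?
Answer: 18974736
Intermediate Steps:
U = -3 (U = 1 - 1*4 = 1 - 4 = -3)
W(J) = -3
d(a) = -3 + 3*a
d((6 + 1)*(-5 + 2))⁴ = (-3 + 3*((6 + 1)*(-5 + 2)))⁴ = (-3 + 3*(7*(-3)))⁴ = (-3 + 3*(-21))⁴ = (-3 - 63)⁴ = (-66)⁴ = 18974736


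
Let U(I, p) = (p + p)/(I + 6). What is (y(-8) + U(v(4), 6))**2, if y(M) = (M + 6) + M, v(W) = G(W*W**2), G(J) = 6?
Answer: 81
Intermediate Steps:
v(W) = 6
U(I, p) = 2*p/(6 + I) (U(I, p) = (2*p)/(6 + I) = 2*p/(6 + I))
y(M) = 6 + 2*M (y(M) = (6 + M) + M = 6 + 2*M)
(y(-8) + U(v(4), 6))**2 = ((6 + 2*(-8)) + 2*6/(6 + 6))**2 = ((6 - 16) + 2*6/12)**2 = (-10 + 2*6*(1/12))**2 = (-10 + 1)**2 = (-9)**2 = 81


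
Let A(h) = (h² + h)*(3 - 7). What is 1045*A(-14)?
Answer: -760760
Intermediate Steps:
A(h) = -4*h - 4*h² (A(h) = (h + h²)*(-4) = -4*h - 4*h²)
1045*A(-14) = 1045*(-4*(-14)*(1 - 14)) = 1045*(-4*(-14)*(-13)) = 1045*(-728) = -760760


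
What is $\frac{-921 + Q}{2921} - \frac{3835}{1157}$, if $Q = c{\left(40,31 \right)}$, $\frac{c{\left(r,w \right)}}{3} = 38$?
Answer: $- \frac{933518}{259969} \approx -3.5909$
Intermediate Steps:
$c{\left(r,w \right)} = 114$ ($c{\left(r,w \right)} = 3 \cdot 38 = 114$)
$Q = 114$
$\frac{-921 + Q}{2921} - \frac{3835}{1157} = \frac{-921 + 114}{2921} - \frac{3835}{1157} = \left(-807\right) \frac{1}{2921} - \frac{295}{89} = - \frac{807}{2921} - \frac{295}{89} = - \frac{933518}{259969}$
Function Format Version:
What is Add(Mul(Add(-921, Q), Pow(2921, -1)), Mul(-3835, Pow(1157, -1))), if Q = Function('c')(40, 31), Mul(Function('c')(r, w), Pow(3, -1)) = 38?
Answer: Rational(-933518, 259969) ≈ -3.5909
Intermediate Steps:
Function('c')(r, w) = 114 (Function('c')(r, w) = Mul(3, 38) = 114)
Q = 114
Add(Mul(Add(-921, Q), Pow(2921, -1)), Mul(-3835, Pow(1157, -1))) = Add(Mul(Add(-921, 114), Pow(2921, -1)), Mul(-3835, Pow(1157, -1))) = Add(Mul(-807, Rational(1, 2921)), Mul(-3835, Rational(1, 1157))) = Add(Rational(-807, 2921), Rational(-295, 89)) = Rational(-933518, 259969)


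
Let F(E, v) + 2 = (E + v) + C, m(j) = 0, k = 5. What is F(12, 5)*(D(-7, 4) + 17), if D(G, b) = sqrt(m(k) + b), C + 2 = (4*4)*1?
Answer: 551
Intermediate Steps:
C = 14 (C = -2 + (4*4)*1 = -2 + 16*1 = -2 + 16 = 14)
F(E, v) = 12 + E + v (F(E, v) = -2 + ((E + v) + 14) = -2 + (14 + E + v) = 12 + E + v)
D(G, b) = sqrt(b) (D(G, b) = sqrt(0 + b) = sqrt(b))
F(12, 5)*(D(-7, 4) + 17) = (12 + 12 + 5)*(sqrt(4) + 17) = 29*(2 + 17) = 29*19 = 551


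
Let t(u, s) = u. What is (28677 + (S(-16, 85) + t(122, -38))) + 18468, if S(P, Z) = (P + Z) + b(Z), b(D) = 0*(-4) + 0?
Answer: 47336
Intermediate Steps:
b(D) = 0 (b(D) = 0 + 0 = 0)
S(P, Z) = P + Z (S(P, Z) = (P + Z) + 0 = P + Z)
(28677 + (S(-16, 85) + t(122, -38))) + 18468 = (28677 + ((-16 + 85) + 122)) + 18468 = (28677 + (69 + 122)) + 18468 = (28677 + 191) + 18468 = 28868 + 18468 = 47336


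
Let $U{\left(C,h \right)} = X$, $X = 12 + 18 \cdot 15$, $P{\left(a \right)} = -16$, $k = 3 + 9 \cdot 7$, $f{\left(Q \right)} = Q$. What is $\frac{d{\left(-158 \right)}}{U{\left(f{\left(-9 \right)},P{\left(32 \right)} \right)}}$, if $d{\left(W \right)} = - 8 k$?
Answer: $- \frac{88}{47} \approx -1.8723$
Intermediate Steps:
$k = 66$ ($k = 3 + 63 = 66$)
$d{\left(W \right)} = -528$ ($d{\left(W \right)} = \left(-8\right) 66 = -528$)
$X = 282$ ($X = 12 + 270 = 282$)
$U{\left(C,h \right)} = 282$
$\frac{d{\left(-158 \right)}}{U{\left(f{\left(-9 \right)},P{\left(32 \right)} \right)}} = - \frac{528}{282} = \left(-528\right) \frac{1}{282} = - \frac{88}{47}$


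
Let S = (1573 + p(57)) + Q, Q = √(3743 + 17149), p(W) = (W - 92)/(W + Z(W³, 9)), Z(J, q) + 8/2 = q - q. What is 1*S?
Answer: 83334/53 + 2*√5223 ≈ 1716.9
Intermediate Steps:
Z(J, q) = -4 (Z(J, q) = -4 + (q - q) = -4 + 0 = -4)
p(W) = (-92 + W)/(-4 + W) (p(W) = (W - 92)/(W - 4) = (-92 + W)/(-4 + W))
Q = 2*√5223 (Q = √20892 = 2*√5223 ≈ 144.54)
S = 83334/53 + 2*√5223 (S = (1573 + (-92 + 57)/(-4 + 57)) + 2*√5223 = (1573 - 35/53) + 2*√5223 = 83334/53 + 2*√5223 ≈ 1716.9)
1*S = 1*(83334/53 + 2*√5223) = 83334/53 + 2*√5223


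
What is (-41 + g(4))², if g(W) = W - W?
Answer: 1681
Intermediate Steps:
g(W) = 0
(-41 + g(4))² = (-41 + 0)² = (-41)² = 1681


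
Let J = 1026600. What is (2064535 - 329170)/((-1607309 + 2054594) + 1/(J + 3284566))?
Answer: 7481446585590/1928319884311 ≈ 3.8798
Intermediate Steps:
(2064535 - 329170)/((-1607309 + 2054594) + 1/(J + 3284566)) = (2064535 - 329170)/((-1607309 + 2054594) + 1/(1026600 + 3284566)) = 1735365/(447285 + 1/4311166) = 1735365/(1928319884311/4311166) = 1735365*(4311166/1928319884311) = 7481446585590/1928319884311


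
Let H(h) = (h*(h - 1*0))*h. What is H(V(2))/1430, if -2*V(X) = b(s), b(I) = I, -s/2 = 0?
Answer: 0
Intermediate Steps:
s = 0 (s = -2*0 = 0)
V(X) = 0 (V(X) = -½*0 = 0)
H(h) = h³ (H(h) = (h*(h + 0))*h = (h*h)*h = h²*h = h³)
H(V(2))/1430 = 0³/1430 = 0*(1/1430) = 0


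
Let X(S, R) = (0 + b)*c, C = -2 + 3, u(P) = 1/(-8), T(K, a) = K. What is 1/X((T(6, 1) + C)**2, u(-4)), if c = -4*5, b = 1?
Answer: -1/20 ≈ -0.050000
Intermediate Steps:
c = -20
u(P) = -1/8
C = 1
X(S, R) = -20 (X(S, R) = (0 + 1)*(-20) = 1*(-20) = -20)
1/X((T(6, 1) + C)**2, u(-4)) = 1/(-20) = -1/20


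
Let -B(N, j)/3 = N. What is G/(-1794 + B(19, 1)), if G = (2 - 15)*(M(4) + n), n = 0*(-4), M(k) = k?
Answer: 52/1851 ≈ 0.028093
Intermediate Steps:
B(N, j) = -3*N
n = 0
G = -52 (G = (2 - 15)*(4 + 0) = -13*4 = -52)
G/(-1794 + B(19, 1)) = -52/(-1794 - 3*19) = -52/(-1794 - 57) = -52/(-1851) = -1/1851*(-52) = 52/1851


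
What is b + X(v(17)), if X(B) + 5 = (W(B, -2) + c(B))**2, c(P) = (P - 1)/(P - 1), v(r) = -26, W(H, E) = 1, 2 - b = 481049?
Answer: -481048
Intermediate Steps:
b = -481047 (b = 2 - 1*481049 = 2 - 481049 = -481047)
c(P) = 1 (c(P) = (-1 + P)/(-1 + P) = 1)
X(B) = -1 (X(B) = -5 + (1 + 1)**2 = -5 + 2**2 = -5 + 4 = -1)
b + X(v(17)) = -481047 - 1 = -481048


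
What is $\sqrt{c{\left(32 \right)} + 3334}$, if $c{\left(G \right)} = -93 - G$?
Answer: $\sqrt{3209} \approx 56.648$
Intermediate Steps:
$\sqrt{c{\left(32 \right)} + 3334} = \sqrt{\left(-93 - 32\right) + 3334} = \sqrt{-125 + 3334} = \sqrt{3209}$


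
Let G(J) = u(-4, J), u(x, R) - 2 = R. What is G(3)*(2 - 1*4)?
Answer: -10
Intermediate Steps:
u(x, R) = 2 + R
G(J) = 2 + J
G(3)*(2 - 1*4) = (2 + 3)*(2 - 1*4) = 5*(2 - 4) = 5*(-2) = -10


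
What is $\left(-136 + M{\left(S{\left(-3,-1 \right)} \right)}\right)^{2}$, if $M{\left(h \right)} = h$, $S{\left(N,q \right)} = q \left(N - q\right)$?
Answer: $17956$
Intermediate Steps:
$\left(-136 + M{\left(S{\left(-3,-1 \right)} \right)}\right)^{2} = \left(-136 - \left(-3 - -1\right)\right)^{2} = \left(-136 - \left(-3 + 1\right)\right)^{2} = \left(-136 - -2\right)^{2} = \left(-136 + 2\right)^{2} = \left(-134\right)^{2} = 17956$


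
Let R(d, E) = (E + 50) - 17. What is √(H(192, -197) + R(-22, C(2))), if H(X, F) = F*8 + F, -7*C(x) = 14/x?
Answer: I*√1741 ≈ 41.725*I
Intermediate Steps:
C(x) = -2/x
H(X, F) = 9*F (H(X, F) = 8*F + F = 9*F)
R(d, E) = 33 + E (R(d, E) = (50 + E) - 17 = 33 + E)
√(H(192, -197) + R(-22, C(2))) = √(9*(-197) + (33 - 2/2)) = √(-1773 + (33 - 2*½)) = √(-1773 + (33 - 1)) = √(-1773 + 32) = √(-1741) = I*√1741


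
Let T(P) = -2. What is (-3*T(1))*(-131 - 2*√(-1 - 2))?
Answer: -786 - 12*I*√3 ≈ -786.0 - 20.785*I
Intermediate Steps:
(-3*T(1))*(-131 - 2*√(-1 - 2)) = (-3*(-2))*(-131 - 2*√(-1 - 2)) = 6*(-131 - 2*I*√3) = -786 - 12*I*√3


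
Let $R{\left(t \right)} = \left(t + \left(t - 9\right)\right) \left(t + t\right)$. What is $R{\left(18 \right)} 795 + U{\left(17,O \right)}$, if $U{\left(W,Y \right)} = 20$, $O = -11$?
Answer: $772760$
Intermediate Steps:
$R{\left(t \right)} = 2 t \left(-9 + 2 t\right)$ ($R{\left(t \right)} = \left(t + \left(-9 + t\right)\right) 2 t = \left(-9 + 2 t\right) 2 t = 2 t \left(-9 + 2 t\right)$)
$R{\left(18 \right)} 795 + U{\left(17,O \right)} = 2 \cdot 18 \left(-9 + 2 \cdot 18\right) 795 + 20 = 2 \cdot 18 \left(-9 + 36\right) 795 + 20 = 2 \cdot 18 \cdot 27 \cdot 795 + 20 = 972 \cdot 795 + 20 = 772740 + 20 = 772760$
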